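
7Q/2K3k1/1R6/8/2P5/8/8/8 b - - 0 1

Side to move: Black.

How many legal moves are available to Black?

Black to move; king on g7.
In check: yes, from the white queen on h8.
Legal moves: Kxh8, Kf7.
Count: 2.

2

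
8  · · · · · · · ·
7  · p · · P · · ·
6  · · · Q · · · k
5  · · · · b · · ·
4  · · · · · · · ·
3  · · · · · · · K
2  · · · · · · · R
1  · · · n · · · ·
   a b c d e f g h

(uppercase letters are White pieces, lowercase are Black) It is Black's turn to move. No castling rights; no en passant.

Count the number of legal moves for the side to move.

Black to move; king on h6.
In check: yes, from the white queen on d6.
Legal moves: Kh7, Kg7, Kh5, Kg5, Bf6, Bxd6.
Count: 6.

6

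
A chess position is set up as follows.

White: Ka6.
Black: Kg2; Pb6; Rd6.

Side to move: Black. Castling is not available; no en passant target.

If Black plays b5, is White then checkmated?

After b5: white king on a6; in check: yes, from the black rook on d6.
White has 4 legal replies: Kb7, Ka7, Kxb5, Ka5.
In check but a legal move exists → not checkmate.

no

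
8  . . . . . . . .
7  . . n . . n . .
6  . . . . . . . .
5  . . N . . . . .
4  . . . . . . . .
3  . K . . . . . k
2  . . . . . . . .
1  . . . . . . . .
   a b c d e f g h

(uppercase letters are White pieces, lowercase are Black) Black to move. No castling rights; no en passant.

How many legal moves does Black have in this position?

Black to move; king on h3.
In check: no.
Legal moves: Nh8, Nd8, Nh6, Nd6, Ng5, Ne5, Ne8, Na8, Ne6, Na6, Nd5, Nb5, Kh4, Kg4, Kg3, Kh2, Kg2.
Count: 17.

17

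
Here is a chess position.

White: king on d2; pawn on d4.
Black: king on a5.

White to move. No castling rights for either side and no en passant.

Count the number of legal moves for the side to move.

White to move; king on d2.
In check: no.
Legal moves: Ke3, Kd3, Kc3, Ke2, Kc2, Ke1, Kd1, Kc1, d5.
Count: 9.

9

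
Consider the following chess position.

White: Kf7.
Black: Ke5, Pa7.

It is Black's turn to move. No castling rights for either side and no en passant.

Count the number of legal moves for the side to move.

Black to move; king on e5.
In check: no.
Legal moves: Kd6, Kf5, Kd5, Kf4, Ke4, Kd4, a6, a5.
Count: 8.

8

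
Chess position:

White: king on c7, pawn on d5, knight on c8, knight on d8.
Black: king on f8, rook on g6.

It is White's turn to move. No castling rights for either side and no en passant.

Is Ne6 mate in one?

After Ne6: black king on f8; in check: yes, from the white knight on e6.
Black has 4 legal replies: Kg8, Ke8, Kf7, Rxe6.
In check but a legal move exists → not checkmate.

no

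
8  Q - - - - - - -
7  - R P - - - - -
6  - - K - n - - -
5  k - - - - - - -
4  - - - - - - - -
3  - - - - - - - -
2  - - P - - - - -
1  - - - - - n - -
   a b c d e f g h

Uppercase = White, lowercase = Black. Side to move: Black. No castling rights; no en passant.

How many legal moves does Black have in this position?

Black to move; king on a5.
In check: yes, from the white queen on a8.
Legal moves: none.
Count: 0.

0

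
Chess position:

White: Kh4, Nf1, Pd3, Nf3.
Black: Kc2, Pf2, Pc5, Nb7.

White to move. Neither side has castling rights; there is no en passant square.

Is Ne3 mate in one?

no

After Ne3: black king on c2; in check: yes, from the white knight on e3.
Black has 6 legal replies: Kxd3, Kc3, Kb3, Kb2, Kc1, Kb1.
In check but a legal move exists → not checkmate.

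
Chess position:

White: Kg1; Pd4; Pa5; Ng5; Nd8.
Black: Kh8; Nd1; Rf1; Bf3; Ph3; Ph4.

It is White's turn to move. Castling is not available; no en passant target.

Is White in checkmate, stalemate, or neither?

neither

White to move; white king on g1.
In check: yes, from the black rook on f1.
King squares — f1: available; h1: attacked by Rf1; f2: attacked by Nd1; g2: attacked by Bf3; h2: available.
Legal moves for White: Kh2, Kxf1.
White is in check but has 2 legal moves → neither.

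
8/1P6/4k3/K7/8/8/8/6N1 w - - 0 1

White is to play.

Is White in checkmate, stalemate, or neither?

White to move; white king on a5.
In check: no.
Legal moves for White: Kb6, Ka6, Kb5, Kb4, Ka4, Nh3, Nf3, Ne2, b8=Q, b8=R, b8=B, b8=N.
White has 12 legal moves and is not in check → neither.

neither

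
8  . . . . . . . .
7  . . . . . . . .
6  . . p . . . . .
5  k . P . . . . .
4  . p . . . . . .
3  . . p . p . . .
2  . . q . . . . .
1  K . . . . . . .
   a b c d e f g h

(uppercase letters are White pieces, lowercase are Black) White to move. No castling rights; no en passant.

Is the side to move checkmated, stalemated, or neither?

White to move; white king on a1.
In check: no.
King squares — b1: attacked by Qc2; a2: attacked by Qc2; b2: attacked by Qc2.
Legal moves for White: none.
Not in check and no legal moves → stalemate.

stalemate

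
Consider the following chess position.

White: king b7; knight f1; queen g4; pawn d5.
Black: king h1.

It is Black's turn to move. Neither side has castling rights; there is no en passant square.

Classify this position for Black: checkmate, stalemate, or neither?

Black to move; black king on h1.
In check: no.
King squares — g1: attacked by Qg4; g2: attacked by Qg4; h2: attacked by Nf1.
Legal moves for Black: none.
Not in check and no legal moves → stalemate.

stalemate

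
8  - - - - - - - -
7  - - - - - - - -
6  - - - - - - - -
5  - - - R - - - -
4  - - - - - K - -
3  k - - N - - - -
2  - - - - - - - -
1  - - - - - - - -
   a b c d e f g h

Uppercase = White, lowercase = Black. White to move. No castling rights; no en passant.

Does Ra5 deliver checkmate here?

no

After Ra5: black king on a3; in check: yes, from the white rook on a5.
Black has 1 legal reply: Kb3.
In check but a legal move exists → not checkmate.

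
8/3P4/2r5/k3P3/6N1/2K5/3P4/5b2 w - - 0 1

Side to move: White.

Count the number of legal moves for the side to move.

3

White to move; king on c3.
In check: yes, from the black rook on c6.
Legal moves: Kd4, Kb3, Kb2.
Count: 3.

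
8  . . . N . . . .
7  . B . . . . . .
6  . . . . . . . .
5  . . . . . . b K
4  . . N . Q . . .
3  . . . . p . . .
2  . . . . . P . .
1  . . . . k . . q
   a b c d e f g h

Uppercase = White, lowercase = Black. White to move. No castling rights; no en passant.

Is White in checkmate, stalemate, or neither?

White to move; white king on h5.
In check: yes, from the black queen on h1.
Legal moves for White: Kg6, Kxg5, Kg4, Qh4, Qxh1+.
White is in check but has 5 legal moves → neither.

neither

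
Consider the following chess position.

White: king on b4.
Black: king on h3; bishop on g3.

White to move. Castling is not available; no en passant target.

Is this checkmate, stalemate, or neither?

White to move; white king on b4.
In check: no.
Legal moves for White: Kc5, Kb5, Ka5, Kc4, Ka4, Kc3, Kb3, Ka3.
White has 8 legal moves and is not in check → neither.

neither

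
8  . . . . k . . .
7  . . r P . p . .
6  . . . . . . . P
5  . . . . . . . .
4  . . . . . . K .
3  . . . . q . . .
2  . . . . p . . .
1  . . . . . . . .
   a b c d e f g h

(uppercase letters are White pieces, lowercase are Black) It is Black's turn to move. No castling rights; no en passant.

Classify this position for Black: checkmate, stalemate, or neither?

neither

Black to move; black king on e8.
In check: yes, from the white pawn on d7.
King squares — d7: available; e7: available; f7: own pawn; d8: available; f8: available.
Legal moves for Black: Kf8, Kd8, Ke7, Kxd7, Rxd7.
Black is in check but has 5 legal moves → neither.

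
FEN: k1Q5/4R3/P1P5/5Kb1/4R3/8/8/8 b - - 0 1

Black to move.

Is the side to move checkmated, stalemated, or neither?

checkmate

Black to move; black king on a8.
In check: yes, from the white queen on c8.
King squares — a7: attacked by Re7; b7: attacked by Pa6; b8: attacked by Qc8.
Legal moves for Black: none.
In check with no legal moves → checkmate.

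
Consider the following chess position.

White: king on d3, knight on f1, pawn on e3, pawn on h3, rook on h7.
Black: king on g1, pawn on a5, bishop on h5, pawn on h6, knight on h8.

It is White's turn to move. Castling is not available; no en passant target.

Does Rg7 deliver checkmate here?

no

After Rg7: black king on g1; in check: yes, from the white rook on g7.
Black has 6 legal replies: Kf2, Kh1, Kxf1, Ng6, Bg6+, Bg4.
In check but a legal move exists → not checkmate.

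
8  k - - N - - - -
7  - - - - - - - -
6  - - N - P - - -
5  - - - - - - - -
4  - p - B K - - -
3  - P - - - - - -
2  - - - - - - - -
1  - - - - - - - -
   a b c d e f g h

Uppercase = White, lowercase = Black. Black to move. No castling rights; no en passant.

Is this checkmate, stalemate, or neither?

Black to move; black king on a8.
In check: no.
King squares — a7: attacked by Bd4; b7: attacked by Nd8; b8: attacked by Nc6.
Legal moves for Black: none.
Not in check and no legal moves → stalemate.

stalemate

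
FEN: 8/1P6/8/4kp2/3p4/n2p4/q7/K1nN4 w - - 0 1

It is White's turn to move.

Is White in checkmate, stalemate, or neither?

checkmate

White to move; white king on a1.
In check: yes, from the black queen on a2.
King squares — b1: attacked by Qa2; a2: attacked by Nc1; b2: attacked by Qa2.
Legal moves for White: none.
In check with no legal moves → checkmate.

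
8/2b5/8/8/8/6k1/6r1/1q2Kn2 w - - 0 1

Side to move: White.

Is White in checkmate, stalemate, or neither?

White to move; white king on e1.
In check: yes, from the black queen on b1.
King squares — d1: attacked by Qb1; f1: attacked by Qb1; d2: attacked by Nf1; e2: attacked by Rg2; f2: attacked by Rg2.
Legal moves for White: none.
In check with no legal moves → checkmate.

checkmate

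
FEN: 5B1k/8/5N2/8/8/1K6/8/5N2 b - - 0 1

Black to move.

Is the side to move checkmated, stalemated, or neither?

stalemate

Black to move; black king on h8.
In check: no.
King squares — g7: attacked by Bf8; h7: attacked by Nf6; g8: attacked by Nf6.
Legal moves for Black: none.
Not in check and no legal moves → stalemate.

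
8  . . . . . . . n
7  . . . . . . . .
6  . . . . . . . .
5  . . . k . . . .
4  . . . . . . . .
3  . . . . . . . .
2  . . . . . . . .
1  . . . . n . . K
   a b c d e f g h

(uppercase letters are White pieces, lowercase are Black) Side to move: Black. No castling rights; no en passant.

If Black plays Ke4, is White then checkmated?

After Ke4: white king on h1; in check: no.
White is not in check, so this cannot be checkmate.

no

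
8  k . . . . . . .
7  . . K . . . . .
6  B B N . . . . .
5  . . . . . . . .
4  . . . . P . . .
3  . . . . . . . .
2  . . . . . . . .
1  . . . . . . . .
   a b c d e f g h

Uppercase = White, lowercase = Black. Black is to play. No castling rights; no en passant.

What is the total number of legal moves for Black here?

0

Black to move; king on a8.
In check: no.
Legal moves: none.
Count: 0.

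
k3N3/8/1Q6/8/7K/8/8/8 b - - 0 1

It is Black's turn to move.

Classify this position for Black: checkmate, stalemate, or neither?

Black to move; black king on a8.
In check: no.
King squares — a7: attacked by Qb6; b7: attacked by Qb6; b8: attacked by Qb6.
Legal moves for Black: none.
Not in check and no legal moves → stalemate.

stalemate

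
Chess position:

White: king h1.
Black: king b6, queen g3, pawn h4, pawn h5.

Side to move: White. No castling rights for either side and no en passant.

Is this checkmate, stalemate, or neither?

White to move; white king on h1.
In check: no.
King squares — g1: attacked by Qg3; g2: attacked by Qg3; h2: attacked by Qg3.
Legal moves for White: none.
Not in check and no legal moves → stalemate.

stalemate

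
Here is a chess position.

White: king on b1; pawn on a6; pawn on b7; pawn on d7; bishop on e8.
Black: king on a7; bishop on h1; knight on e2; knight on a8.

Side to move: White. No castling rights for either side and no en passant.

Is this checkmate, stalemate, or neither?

White to move; white king on b1.
In check: no.
Legal moves for White include: Bf7, Bg6, Bh5, Kc2, Kb2, Ka2, Ka1, bxa8=Q+, bxa8=R+, bxa8=B, bxa8=N, d8=Q, d8=R, d8=B, d8=N, b8=Q+, b8=R, b8=B+, ... (list truncated; more exist).
White has legal moves and is not in check → neither.

neither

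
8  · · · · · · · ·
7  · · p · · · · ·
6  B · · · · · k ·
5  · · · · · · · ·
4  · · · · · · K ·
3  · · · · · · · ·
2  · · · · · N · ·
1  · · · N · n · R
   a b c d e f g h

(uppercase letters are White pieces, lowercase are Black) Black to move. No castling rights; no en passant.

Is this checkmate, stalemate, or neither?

Black to move; black king on g6.
In check: no.
Legal moves for Black: Kg7, Kf7, Kf6, Ng3, Ne3+, Nh2+, Nd2, c6, c5.
Black has 9 legal moves and is not in check → neither.

neither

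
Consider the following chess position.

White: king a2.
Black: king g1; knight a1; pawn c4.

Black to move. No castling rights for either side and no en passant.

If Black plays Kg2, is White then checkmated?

After Kg2: white king on a2; in check: no.
White is not in check, so this cannot be checkmate.

no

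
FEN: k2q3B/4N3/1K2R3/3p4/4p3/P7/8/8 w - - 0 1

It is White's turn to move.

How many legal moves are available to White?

4

White to move; king on b6.
In check: yes, from the black queen on d8.
Legal moves: Kc6, Ka6, Kc5, Kb5.
Count: 4.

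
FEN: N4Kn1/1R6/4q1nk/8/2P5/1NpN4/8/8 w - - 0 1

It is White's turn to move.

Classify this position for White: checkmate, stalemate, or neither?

White to move; white king on f8.
In check: yes, from the black knight on g6.
King squares — e7: attacked by Qe6; f7: attacked by Qe6; g7: attacked by Kh6; e8: attacked by Qe6; g8: attacked by Qe6.
Legal moves for White: none.
In check with no legal moves → checkmate.

checkmate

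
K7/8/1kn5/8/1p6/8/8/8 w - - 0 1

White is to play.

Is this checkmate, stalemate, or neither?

stalemate

White to move; white king on a8.
In check: no.
King squares — a7: attacked by Kb6; b7: attacked by Kb6; b8: attacked by Nc6.
Legal moves for White: none.
Not in check and no legal moves → stalemate.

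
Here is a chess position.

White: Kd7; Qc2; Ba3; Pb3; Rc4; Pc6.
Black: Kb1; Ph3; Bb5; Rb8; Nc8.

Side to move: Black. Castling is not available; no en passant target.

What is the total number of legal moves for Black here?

Black to move; king on b1.
In check: yes, from the white queen on c2.
Legal moves: Ka1.
Count: 1.

1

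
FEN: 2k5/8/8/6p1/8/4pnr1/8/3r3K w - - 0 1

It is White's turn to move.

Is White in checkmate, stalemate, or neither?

White to move; white king on h1.
In check: yes, from the black rook on d1.
King squares — g1: attacked by Rd1; g2: attacked by Rg3; h2: attacked by Nf3.
Legal moves for White: none.
In check with no legal moves → checkmate.

checkmate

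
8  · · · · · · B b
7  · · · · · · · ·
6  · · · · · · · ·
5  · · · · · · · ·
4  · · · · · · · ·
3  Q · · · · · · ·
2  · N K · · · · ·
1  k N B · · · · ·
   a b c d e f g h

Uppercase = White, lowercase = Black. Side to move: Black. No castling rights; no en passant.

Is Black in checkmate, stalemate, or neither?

checkmate

Black to move; black king on a1.
In check: yes, from the white queen on a3.
King squares — b1: attacked by Kc2; a2: attacked by Qa3; b2: attacked by Bc1.
Legal moves for Black: none.
In check with no legal moves → checkmate.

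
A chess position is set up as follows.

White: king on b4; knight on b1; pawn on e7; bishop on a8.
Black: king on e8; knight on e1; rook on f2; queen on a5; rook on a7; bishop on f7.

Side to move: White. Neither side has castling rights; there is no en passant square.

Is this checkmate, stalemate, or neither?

checkmate

White to move; white king on b4.
In check: yes, from the black queen on a5.
King squares — a3: attacked by Qa5; b3: attacked by Bf7; c3: attacked by Qa5; a4: attacked by Qa5; c4: attacked by Bf7; a5: attacked by Ra7; b5: attacked by Qa5; c5: attacked by Qa5.
Legal moves for White: none.
In check with no legal moves → checkmate.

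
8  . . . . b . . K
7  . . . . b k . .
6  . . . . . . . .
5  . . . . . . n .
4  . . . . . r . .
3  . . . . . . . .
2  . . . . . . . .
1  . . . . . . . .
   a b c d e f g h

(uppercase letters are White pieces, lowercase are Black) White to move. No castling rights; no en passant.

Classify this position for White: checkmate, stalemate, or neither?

White to move; white king on h8.
In check: no.
King squares — g7: attacked by Kf7; h7: attacked by Ng5; g8: attacked by Kf7.
Legal moves for White: none.
Not in check and no legal moves → stalemate.

stalemate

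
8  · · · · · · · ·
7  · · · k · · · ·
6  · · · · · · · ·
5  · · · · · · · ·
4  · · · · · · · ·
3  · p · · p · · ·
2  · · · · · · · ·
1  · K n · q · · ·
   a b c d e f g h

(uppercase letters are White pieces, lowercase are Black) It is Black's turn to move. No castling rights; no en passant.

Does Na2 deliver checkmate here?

no

After Na2: white king on b1; in check: yes, from the black queen on e1.
White has 1 legal reply: Kb2.
In check but a legal move exists → not checkmate.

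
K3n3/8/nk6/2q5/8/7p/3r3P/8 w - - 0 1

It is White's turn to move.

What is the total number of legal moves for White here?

0

White to move; king on a8.
In check: no.
Legal moves: none.
Count: 0.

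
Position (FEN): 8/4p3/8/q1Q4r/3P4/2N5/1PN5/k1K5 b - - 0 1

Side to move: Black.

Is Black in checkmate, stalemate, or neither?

checkmate

Black to move; black king on a1.
In check: yes, from the white knight on c2.
King squares — b1: attacked by Kc1; a2: attacked by Nc3; b2: attacked by Kc1.
Legal moves for Black: none.
In check with no legal moves → checkmate.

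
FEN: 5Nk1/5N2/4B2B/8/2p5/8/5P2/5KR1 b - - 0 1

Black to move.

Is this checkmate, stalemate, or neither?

checkmate

Black to move; black king on g8.
In check: yes, from the white rook on g1.
King squares — f7: attacked by Be6; g7: attacked by Rg1; h7: attacked by Nf8; f8: attacked by Bh6; h8: attacked by Nf7.
Legal moves for Black: none.
In check with no legal moves → checkmate.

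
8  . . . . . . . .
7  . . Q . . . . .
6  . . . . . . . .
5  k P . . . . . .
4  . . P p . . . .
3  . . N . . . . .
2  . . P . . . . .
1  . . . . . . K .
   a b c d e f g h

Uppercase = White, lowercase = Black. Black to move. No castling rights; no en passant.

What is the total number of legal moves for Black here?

1

Black to move; king on a5.
In check: yes, from the white queen on c7.
Legal moves: Kb4.
Count: 1.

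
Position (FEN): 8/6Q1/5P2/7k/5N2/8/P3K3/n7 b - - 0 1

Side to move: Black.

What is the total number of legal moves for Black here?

1

Black to move; king on h5.
In check: yes, from the white knight on f4.
Legal moves: Kh4.
Count: 1.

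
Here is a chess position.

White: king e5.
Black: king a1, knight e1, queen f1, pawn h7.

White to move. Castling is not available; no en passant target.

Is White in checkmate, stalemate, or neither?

White to move; white king on e5.
In check: no.
Legal moves for White: Ke6, Kd6, Kd5, Ke4, Kd4.
White has 5 legal moves and is not in check → neither.

neither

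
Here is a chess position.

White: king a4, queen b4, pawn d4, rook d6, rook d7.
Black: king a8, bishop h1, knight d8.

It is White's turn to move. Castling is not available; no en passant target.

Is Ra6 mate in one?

yes

After Ra6: black king on a8; in check: yes, from the white rook on a6.
King squares — a7: attacked by Ra6; b7: attacked by Qb4; b8: attacked by Qb4.
Black has no legal moves → checkmate.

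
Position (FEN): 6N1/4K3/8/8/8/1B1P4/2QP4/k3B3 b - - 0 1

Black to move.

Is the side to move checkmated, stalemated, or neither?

stalemate

Black to move; black king on a1.
In check: no.
King squares — b1: attacked by Qc2; a2: attacked by Qc2; b2: attacked by Qc2.
Legal moves for Black: none.
Not in check and no legal moves → stalemate.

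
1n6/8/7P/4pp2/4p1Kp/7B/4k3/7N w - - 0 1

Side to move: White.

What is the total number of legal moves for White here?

4

White to move; king on g4.
In check: yes, from the black pawn on f5.
Legal moves: Kh5, Kg5, Kxf5, Kxh4.
Count: 4.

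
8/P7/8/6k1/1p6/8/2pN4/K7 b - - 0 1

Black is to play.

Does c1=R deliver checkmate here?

After c1=R: white king on a1; in check: yes, from the black rook on c1.
White has 3 legal replies: Kb2, Ka2, Nb1.
In check but a legal move exists → not checkmate.

no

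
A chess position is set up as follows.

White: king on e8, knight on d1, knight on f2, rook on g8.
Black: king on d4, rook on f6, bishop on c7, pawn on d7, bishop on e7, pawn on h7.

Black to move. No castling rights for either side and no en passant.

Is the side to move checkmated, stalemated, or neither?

Black to move; black king on d4.
In check: no.
Legal moves for Black include: Bf8, Bed8, Bed6, Bc5, Bb4, Ba3, Bcd8, Bb8, Bcd6, Bb6, Be5, Ba5, Bf4, Bg3, Bh2, Rf8+, Rf7, Rh6, ... (list truncated; more exist).
Black has legal moves and is not in check → neither.

neither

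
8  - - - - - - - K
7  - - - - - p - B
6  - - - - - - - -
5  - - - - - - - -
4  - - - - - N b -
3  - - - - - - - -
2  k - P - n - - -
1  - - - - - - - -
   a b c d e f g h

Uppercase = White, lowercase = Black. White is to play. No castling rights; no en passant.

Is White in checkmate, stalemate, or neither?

White to move; white king on h8.
In check: no.
Legal moves for White: Kg8, Kg7, Bg8, Bg6, Bf5, Be4, Bd3, Ng6, Ne6, Nh5, Nd5, Nh3, Nd3, Ng2, Nxe2, c3, c4.
White has 17 legal moves and is not in check → neither.

neither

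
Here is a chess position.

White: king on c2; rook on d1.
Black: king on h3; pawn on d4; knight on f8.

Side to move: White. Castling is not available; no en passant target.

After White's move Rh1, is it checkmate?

no

After Rh1: black king on h3; in check: yes, from the white rook on h1.
Black has 3 legal replies: Kg4, Kg3, Kg2.
In check but a legal move exists → not checkmate.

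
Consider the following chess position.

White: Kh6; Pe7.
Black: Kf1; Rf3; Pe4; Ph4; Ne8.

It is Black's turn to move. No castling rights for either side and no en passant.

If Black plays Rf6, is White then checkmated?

After Rf6: white king on h6; in check: yes, from the black rook on f6.
White has 3 legal replies: Kh7, Kh5, Kg5.
In check but a legal move exists → not checkmate.

no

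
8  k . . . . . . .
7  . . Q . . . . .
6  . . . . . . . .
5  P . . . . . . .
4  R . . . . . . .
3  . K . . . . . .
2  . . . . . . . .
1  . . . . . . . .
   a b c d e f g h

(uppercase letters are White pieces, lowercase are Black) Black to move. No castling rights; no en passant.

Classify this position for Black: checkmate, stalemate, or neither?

stalemate

Black to move; black king on a8.
In check: no.
King squares — a7: attacked by Qc7; b7: attacked by Qc7; b8: attacked by Qc7.
Legal moves for Black: none.
Not in check and no legal moves → stalemate.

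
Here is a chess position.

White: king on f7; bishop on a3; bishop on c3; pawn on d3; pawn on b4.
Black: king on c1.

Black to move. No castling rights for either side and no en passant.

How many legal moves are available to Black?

3

Black to move; king on c1.
In check: yes, from the white bishop on a3.
Legal moves: Kc2, Kd1, Kb1.
Count: 3.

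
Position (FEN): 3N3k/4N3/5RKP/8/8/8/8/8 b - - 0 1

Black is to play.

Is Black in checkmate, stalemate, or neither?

Black to move; black king on h8.
In check: no.
King squares — g7: attacked by Kg6; h7: attacked by Kg6; g8: attacked by Ne7.
Legal moves for Black: none.
Not in check and no legal moves → stalemate.

stalemate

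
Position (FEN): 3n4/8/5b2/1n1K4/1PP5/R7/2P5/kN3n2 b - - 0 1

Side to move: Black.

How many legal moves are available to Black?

Black to move; king on a1.
In check: yes, from the white rook on a3.
Legal moves: Kb2, Kxb1, Nxa3.
Count: 3.

3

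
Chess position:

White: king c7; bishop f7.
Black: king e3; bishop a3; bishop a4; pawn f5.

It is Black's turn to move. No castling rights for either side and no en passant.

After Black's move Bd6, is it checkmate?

no

After Bd6: white king on c7; in check: yes, from the black bishop on d6.
White has 5 legal replies: Kd8, Kc8, Kb7, Kxd6, Kb6.
In check but a legal move exists → not checkmate.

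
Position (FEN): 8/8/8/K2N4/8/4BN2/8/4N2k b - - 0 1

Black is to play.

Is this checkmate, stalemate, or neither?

Black to move; black king on h1.
In check: no.
King squares — g1: attacked by Be3; g2: attacked by Ne1; h2: attacked by Nf3.
Legal moves for Black: none.
Not in check and no legal moves → stalemate.

stalemate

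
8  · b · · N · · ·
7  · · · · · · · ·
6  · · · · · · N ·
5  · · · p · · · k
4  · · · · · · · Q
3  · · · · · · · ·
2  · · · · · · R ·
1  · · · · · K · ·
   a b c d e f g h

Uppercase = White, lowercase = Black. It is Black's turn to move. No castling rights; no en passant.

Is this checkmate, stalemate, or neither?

checkmate

Black to move; black king on h5.
In check: yes, from the white queen on h4.
King squares — g4: attacked by Rg2; h4: attacked by Ng6; g5: attacked by Rg2; g6: attacked by Rg2; h6: attacked by Qh4.
Legal moves for Black: none.
In check with no legal moves → checkmate.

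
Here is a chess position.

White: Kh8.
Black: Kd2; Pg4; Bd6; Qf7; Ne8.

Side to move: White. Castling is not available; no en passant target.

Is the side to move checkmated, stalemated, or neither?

White to move; white king on h8.
In check: no.
King squares — g7: attacked by Qf7; h7: attacked by Qf7; g8: attacked by Qf7.
Legal moves for White: none.
Not in check and no legal moves → stalemate.

stalemate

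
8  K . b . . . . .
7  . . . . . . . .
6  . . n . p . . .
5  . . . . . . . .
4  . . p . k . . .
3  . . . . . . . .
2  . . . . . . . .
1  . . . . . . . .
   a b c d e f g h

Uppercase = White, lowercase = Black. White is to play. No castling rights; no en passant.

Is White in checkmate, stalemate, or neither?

stalemate

White to move; white king on a8.
In check: no.
King squares — a7: attacked by Nc6; b7: attacked by Bc8; b8: attacked by Nc6.
Legal moves for White: none.
Not in check and no legal moves → stalemate.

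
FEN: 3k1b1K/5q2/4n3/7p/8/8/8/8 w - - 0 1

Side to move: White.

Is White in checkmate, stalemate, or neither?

stalemate

White to move; white king on h8.
In check: no.
King squares — g7: attacked by Ne6; h7: attacked by Qf7; g8: attacked by Qf7.
Legal moves for White: none.
Not in check and no legal moves → stalemate.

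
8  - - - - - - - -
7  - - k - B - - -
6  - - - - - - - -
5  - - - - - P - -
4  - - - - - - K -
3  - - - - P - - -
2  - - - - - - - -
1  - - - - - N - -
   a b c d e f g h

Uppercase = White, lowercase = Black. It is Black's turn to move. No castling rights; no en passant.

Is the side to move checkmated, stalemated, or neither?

Black to move; black king on c7.
In check: no.
Legal moves for Black: Kc8, Kb8, Kd7, Kb7, Kc6, Kb6.
Black has 6 legal moves and is not in check → neither.

neither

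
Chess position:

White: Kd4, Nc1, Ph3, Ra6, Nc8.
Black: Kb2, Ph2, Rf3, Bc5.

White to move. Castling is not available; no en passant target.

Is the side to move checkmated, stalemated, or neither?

White to move; white king on d4.
In check: yes, from the black bishop on c5.
King squares — c3: attacked by Kb2; d3: attacked by Rf3; e3: attacked by Rf3; c4: available; e4: available; c5: available; d5: available; e5: available.
Legal moves for White: Ke5, Kd5, Kxc5, Ke4, Kc4.
White is in check but has 5 legal moves → neither.

neither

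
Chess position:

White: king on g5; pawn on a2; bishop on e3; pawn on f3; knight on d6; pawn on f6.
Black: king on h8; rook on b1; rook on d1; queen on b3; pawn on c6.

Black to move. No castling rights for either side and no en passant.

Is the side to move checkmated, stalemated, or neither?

Black to move; black king on h8.
In check: no.
Legal moves for Black include: Kg8, Kh7, Qg8+, Qb8, Qf7, Qb7, Qe6, Qb6, Qd5+, Qb5+, Qc4, Qb4, Qa4, Qxe3+, Qd3, Qc3, Qa3, Qc2, ... (list truncated; more exist).
Black has legal moves and is not in check → neither.

neither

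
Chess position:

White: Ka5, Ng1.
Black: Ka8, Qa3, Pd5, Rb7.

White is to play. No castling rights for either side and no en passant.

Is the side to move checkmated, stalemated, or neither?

White to move; white king on a5.
In check: yes, from the black queen on a3.
King squares — a4: attacked by Qa3; b4: attacked by Qa3; b5: attacked by Rb7; a6: attacked by Qa3; b6: attacked by Rb7.
Legal moves for White: none.
In check with no legal moves → checkmate.

checkmate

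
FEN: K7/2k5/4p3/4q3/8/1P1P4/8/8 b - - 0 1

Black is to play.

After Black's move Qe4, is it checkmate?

After Qe4: white king on a8; in check: yes, from the black queen on e4.
White has 2 legal replies: Ka7, dxe4.
In check but a legal move exists → not checkmate.

no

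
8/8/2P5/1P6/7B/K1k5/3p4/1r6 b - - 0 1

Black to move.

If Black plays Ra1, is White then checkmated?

yes

After Ra1: white king on a3; in check: yes, from the black rook on a1.
King squares — a2: attacked by Ra1; b2: attacked by Kc3; b3: attacked by Kc3; a4: attacked by Ra1; b4: attacked by Kc3.
White has no legal moves → checkmate.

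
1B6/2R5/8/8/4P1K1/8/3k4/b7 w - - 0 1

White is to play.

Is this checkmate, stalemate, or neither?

neither

White to move; white king on g4.
In check: no.
Legal moves for White include: Ba7, Rc8, Rh7, Rg7, Rf7, Re7, Rd7+, Rb7, Ra7, Rc6, Rc5, Rc4, Rc3, Rc2+, Rc1, Kh5, Kg5, Kf5, ... (list truncated; more exist).
White has legal moves and is not in check → neither.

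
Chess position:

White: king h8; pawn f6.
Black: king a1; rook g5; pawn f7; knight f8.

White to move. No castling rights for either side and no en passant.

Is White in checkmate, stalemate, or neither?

stalemate

White to move; white king on h8.
In check: no.
King squares — g7: attacked by Rg5; h7: attacked by Nf8; g8: attacked by Rg5.
Legal moves for White: none.
Not in check and no legal moves → stalemate.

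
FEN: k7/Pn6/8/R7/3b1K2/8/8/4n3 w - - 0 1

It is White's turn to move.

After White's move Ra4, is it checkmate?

no

After Ra4: black king on a8; in check: no.
Black is not in check, so this cannot be checkmate.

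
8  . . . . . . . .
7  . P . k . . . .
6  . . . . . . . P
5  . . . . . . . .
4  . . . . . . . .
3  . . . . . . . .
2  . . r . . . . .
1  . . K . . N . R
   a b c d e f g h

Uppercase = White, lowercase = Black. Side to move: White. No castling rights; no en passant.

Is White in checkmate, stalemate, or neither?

neither

White to move; white king on c1.
In check: yes, from the black rook on c2.
King squares — b1: available; d1: available; b2: attacked by Rc2; c2: available; d2: attacked by Rc2.
Legal moves for White: Kxc2, Kd1, Kb1.
White is in check but has 3 legal moves → neither.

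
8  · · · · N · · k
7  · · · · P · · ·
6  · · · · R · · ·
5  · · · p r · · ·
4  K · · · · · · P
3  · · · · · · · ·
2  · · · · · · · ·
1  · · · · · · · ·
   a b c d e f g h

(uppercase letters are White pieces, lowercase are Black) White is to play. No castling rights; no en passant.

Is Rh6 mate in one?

After Rh6: black king on h8; in check: yes, from the white rook on h6.
Black has 1 legal reply: Kg8.
In check but a legal move exists → not checkmate.

no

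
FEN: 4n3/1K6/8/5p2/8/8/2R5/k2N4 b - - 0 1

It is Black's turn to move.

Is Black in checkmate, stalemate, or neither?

neither

Black to move; black king on a1.
In check: no.
Legal moves for Black: Ng7, Nc7, Nf6, Nd6+, Kb1, f4.
Black has 6 legal moves and is not in check → neither.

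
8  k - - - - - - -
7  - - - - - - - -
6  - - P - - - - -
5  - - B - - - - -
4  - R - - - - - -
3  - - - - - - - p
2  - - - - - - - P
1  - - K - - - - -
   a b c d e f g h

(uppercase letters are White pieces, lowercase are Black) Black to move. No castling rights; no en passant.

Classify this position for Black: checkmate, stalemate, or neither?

stalemate

Black to move; black king on a8.
In check: no.
King squares — a7: attacked by Bc5; b7: attacked by Rb4; b8: attacked by Rb4.
Legal moves for Black: none.
Not in check and no legal moves → stalemate.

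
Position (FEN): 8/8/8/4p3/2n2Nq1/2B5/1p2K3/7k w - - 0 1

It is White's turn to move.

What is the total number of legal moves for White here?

4

White to move; king on e2.
In check: yes, from the black queen on g4.
Legal moves: Kd3, Kf2, Kf1, Ke1.
Count: 4.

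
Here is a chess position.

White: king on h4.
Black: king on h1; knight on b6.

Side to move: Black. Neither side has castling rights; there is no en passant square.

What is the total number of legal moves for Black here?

9

Black to move; king on h1.
In check: no.
Legal moves: Nc8, Na8, Nd7, Nd5, Nc4, Na4, Kh2, Kg2, Kg1.
Count: 9.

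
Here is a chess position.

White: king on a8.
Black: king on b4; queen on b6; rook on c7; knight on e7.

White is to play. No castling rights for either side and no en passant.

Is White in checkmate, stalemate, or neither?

stalemate

White to move; white king on a8.
In check: no.
King squares — a7: attacked by Qb6; b7: attacked by Qb6; b8: attacked by Qb6.
Legal moves for White: none.
Not in check and no legal moves → stalemate.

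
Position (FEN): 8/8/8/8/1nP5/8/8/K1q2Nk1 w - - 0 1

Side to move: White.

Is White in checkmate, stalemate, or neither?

White to move; white king on a1.
In check: yes, from the black queen on c1.
King squares — b1: attacked by Qc1; a2: attacked by Nb4; b2: attacked by Qc1.
Legal moves for White: none.
In check with no legal moves → checkmate.

checkmate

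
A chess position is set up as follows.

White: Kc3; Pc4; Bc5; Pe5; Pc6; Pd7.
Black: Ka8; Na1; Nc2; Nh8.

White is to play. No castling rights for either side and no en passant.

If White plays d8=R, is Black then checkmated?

yes

After d8=R: black king on a8; in check: yes, from the white rook on d8.
King squares — a7: attacked by Bc5; b7: attacked by Pc6; b8: attacked by Rd8.
Black has no legal moves → checkmate.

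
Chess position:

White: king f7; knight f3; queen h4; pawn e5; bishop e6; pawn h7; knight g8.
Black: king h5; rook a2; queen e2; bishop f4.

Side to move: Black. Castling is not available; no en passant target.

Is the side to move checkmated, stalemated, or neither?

Black to move; black king on h5.
In check: yes, from the white queen on h4.
King squares — g4: attacked by Qh4; h4: attacked by Nf3; g5: attacked by Nf3; g6: attacked by Kf7; h6: attacked by Qh4.
Legal moves for Black: none.
In check with no legal moves → checkmate.

checkmate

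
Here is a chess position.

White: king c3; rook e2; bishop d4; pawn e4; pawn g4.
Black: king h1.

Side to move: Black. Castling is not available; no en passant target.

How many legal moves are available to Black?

0

Black to move; king on h1.
In check: no.
Legal moves: none.
Count: 0.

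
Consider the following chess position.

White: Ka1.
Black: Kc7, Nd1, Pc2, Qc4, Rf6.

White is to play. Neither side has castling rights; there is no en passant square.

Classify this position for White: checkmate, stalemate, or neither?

White to move; white king on a1.
In check: no.
King squares — b1: attacked by Pc2; a2: attacked by Qc4; b2: attacked by Nd1.
Legal moves for White: none.
Not in check and no legal moves → stalemate.

stalemate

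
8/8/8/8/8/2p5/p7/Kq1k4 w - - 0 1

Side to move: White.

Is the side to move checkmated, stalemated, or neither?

checkmate

White to move; white king on a1.
In check: yes, from the black queen on b1.
King squares — b1: attacked by Pa2; a2: attacked by Qb1; b2: attacked by Qb1.
Legal moves for White: none.
In check with no legal moves → checkmate.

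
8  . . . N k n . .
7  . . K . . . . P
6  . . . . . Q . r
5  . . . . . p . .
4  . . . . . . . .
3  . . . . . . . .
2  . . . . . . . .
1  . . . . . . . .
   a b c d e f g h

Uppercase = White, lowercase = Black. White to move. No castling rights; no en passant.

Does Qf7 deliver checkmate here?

After Qf7: black king on e8; in check: yes, from the white queen on f7.
King squares — d7: attacked by Kc7; e7: attacked by Qf7; f7: attacked by Nd8; d8: attacked by Kc7; f8: own knight.
Black has no legal moves → checkmate.

yes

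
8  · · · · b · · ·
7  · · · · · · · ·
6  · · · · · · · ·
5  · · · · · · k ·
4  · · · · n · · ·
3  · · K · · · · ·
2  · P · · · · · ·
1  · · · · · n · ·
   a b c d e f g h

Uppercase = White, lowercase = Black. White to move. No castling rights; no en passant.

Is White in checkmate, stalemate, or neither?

neither

White to move; white king on c3.
In check: yes, from the black knight on e4.
Legal moves for White: Kd4, Kc4, Kb4, Kd3, Kb3, Kc2.
White is in check but has 6 legal moves → neither.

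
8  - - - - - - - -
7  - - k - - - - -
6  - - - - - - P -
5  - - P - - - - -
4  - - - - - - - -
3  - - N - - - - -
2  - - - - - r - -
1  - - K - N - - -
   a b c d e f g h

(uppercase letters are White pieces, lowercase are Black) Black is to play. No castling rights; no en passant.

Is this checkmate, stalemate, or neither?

Black to move; black king on c7.
In check: no.
Legal moves for Black include: Kd8, Kc8, Kb8, Kd7, Kb7, Kc6, Rf8, Rf7, Rf6, Rf5, Rf4, Rf3, Rh2, Rg2, Re2, Rd2, Rc2+, Rb2, ... (list truncated; more exist).
Black has legal moves and is not in check → neither.

neither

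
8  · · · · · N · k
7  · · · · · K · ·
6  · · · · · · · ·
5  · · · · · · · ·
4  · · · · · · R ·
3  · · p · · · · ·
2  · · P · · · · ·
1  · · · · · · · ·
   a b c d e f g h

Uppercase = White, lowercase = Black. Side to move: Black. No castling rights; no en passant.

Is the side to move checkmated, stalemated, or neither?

Black to move; black king on h8.
In check: no.
King squares — g7: attacked by Rg4; h7: attacked by Nf8; g8: attacked by Rg4.
Legal moves for Black: none.
Not in check and no legal moves → stalemate.

stalemate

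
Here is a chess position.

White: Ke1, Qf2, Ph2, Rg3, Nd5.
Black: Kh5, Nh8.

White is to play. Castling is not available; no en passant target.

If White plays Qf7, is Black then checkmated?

After Qf7: black king on h5; in check: yes, from the white queen on f7.
Black has 4 legal replies: Kh6, Kh4, Nxf7, Ng6.
In check but a legal move exists → not checkmate.

no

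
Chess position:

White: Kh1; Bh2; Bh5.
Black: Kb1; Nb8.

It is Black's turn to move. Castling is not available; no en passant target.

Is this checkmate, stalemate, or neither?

neither

Black to move; black king on b1.
In check: no.
Legal moves for Black: Nd7, Nc6, Na6, Kc2, Kb2, Ka2, Kc1, Ka1.
Black has 8 legal moves and is not in check → neither.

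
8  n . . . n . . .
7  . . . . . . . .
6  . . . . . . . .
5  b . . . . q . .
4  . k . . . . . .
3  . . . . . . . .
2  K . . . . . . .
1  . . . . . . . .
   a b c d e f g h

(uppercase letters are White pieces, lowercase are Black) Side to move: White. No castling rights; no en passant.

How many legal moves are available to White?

2

White to move; king on a2.
In check: no.
Legal moves: Kb2, Ka1.
Count: 2.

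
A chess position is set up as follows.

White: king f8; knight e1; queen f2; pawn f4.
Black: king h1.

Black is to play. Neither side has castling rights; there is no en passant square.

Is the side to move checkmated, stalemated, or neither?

stalemate

Black to move; black king on h1.
In check: no.
King squares — g1: attacked by Qf2; g2: attacked by Ne1; h2: attacked by Qf2.
Legal moves for Black: none.
Not in check and no legal moves → stalemate.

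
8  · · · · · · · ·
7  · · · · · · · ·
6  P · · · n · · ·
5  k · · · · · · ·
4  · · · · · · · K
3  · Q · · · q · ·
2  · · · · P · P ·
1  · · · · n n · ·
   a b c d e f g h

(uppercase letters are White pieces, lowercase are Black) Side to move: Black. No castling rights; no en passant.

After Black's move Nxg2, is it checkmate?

yes

After Nxg2: white king on h4; in check: yes, from the black knight on g2.
King squares — g3: attacked by Nf1; h3: attacked by Qf3; g4: attacked by Qf3; g5: attacked by Ne6; h5: attacked by Qf3.
White has no legal moves → checkmate.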